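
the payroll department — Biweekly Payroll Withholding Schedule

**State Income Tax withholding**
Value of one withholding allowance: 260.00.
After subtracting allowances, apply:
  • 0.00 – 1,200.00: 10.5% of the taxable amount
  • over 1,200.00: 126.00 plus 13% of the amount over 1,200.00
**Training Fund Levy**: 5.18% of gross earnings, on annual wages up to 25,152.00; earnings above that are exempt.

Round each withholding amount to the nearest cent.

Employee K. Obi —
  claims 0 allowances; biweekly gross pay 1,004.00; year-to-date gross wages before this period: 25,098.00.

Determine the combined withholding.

State Income Tax: taxable = 1,004.00
  10.5% × 1,004.00 = 105.42
Training Fund Levy: cap 25,152.00 − YTD 25,098.00 = 54.00 subject; 5.18% × 54.00 = 2.80
Total: 105.42 + 2.80 = 108.22

108.22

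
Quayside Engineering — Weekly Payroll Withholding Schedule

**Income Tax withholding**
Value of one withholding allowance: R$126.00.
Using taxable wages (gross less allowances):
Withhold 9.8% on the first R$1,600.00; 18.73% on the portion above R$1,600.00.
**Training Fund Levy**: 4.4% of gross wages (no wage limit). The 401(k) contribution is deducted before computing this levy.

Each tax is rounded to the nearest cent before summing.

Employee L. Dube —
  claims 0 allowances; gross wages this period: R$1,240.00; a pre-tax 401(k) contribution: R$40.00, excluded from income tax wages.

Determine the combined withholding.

R$170.40

Income Tax: taxable = R$1,240.00 − R$40.00 = R$1,200.00
  9.8% × R$1,200.00 = R$117.60
Training Fund Levy: 4.4% × R$1,200.00 = R$52.80
Total: R$117.60 + R$52.80 = R$170.40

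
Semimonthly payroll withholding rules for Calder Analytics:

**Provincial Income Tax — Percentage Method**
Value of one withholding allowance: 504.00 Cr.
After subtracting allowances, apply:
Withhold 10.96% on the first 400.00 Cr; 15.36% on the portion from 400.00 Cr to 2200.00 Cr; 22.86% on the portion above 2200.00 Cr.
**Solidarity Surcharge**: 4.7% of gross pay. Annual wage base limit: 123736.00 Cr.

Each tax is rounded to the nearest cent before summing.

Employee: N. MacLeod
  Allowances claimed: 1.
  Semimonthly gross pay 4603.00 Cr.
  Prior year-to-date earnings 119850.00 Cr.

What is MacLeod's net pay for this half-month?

3665.93 Cr

Provincial Income Tax: taxable = 4603.00 Cr − 1×504.00 Cr = 4099.00 Cr
  320.32 Cr + 22.86% × (4099.00 Cr − 2200.00 Cr) = 320.32 Cr + 22.86% × 1899.00 Cr = 754.43 Cr
Solidarity Surcharge: cap 123736.00 Cr − YTD 119850.00 Cr = 3886.00 Cr subject; 4.7% × 3886.00 Cr = 182.64 Cr
Total withheld: 754.43 Cr + 182.64 Cr = 937.07 Cr
Net pay: 4603.00 Cr − 937.07 Cr = 3665.93 Cr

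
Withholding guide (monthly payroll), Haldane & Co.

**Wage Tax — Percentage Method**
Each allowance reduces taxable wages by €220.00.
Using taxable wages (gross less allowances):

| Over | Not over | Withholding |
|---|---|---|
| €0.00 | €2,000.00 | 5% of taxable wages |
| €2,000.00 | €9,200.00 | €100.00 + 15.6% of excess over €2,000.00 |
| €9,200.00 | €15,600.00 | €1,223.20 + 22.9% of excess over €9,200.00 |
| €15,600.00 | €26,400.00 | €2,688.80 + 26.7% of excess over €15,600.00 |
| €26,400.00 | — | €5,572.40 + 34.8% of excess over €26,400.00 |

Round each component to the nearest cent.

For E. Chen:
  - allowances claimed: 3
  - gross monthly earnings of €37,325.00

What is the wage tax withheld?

€9,144.62

Wage Tax: taxable = €37,325.00 − 3×€220.00 = €36,665.00
  €5,572.40 + 34.8% × (€36,665.00 − €26,400.00) = €5,572.40 + 34.8% × €10,265.00 = €9,144.62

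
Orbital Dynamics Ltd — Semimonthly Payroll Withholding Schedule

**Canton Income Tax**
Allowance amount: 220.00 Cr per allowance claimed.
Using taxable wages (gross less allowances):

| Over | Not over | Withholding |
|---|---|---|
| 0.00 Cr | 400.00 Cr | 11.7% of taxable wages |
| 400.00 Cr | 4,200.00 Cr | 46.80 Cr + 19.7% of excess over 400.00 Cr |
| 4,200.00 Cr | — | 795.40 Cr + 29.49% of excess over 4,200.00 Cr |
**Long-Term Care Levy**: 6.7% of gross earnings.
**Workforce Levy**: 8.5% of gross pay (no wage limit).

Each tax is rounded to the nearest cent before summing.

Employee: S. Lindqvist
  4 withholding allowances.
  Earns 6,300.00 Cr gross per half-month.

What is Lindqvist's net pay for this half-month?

4,187.22 Cr

Canton Income Tax: taxable = 6,300.00 Cr − 4×220.00 Cr = 5,420.00 Cr
  795.40 Cr + 29.49% × (5,420.00 Cr − 4,200.00 Cr) = 795.40 Cr + 29.49% × 1,220.00 Cr = 1,155.18 Cr
Long-Term Care Levy: 6.7% × 6,300.00 Cr = 422.10 Cr
Workforce Levy: 8.5% × 6,300.00 Cr = 535.50 Cr
Total withheld: 1,155.18 Cr + 422.10 Cr + 535.50 Cr = 2,112.78 Cr
Net pay: 6,300.00 Cr − 2,112.78 Cr = 4,187.22 Cr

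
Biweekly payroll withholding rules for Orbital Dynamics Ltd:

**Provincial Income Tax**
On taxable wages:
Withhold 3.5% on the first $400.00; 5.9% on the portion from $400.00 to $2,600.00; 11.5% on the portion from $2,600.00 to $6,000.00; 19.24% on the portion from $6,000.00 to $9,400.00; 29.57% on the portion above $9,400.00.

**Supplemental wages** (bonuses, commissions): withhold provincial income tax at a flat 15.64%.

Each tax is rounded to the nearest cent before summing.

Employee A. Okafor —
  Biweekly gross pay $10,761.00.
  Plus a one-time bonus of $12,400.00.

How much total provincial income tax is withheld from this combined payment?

Provincial Income Tax: taxable = $10,761.00
  $1,188.96 + 29.57% × ($10,761.00 − $9,400.00) = $1,188.96 + 29.57% × $1,361.00 = $1,591.41
Supplemental (15.64% flat on bonus): 15.64% × $12,400.00 = $1,939.36
Total provincial income tax: $1,591.41 + $1,939.36 = $3,530.77

$3,530.77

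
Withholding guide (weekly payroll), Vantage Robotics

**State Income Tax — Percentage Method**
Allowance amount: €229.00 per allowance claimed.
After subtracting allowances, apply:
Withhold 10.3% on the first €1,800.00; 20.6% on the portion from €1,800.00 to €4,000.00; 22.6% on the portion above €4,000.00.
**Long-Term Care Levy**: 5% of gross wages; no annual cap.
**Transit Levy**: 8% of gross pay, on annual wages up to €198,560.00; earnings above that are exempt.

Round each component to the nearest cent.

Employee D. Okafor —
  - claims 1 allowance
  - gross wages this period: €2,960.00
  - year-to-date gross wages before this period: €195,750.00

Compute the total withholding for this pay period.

State Income Tax: taxable = €2,960.00 − 1×€229.00 = €2,731.00
  €185.40 + 20.6% × (€2,731.00 − €1,800.00) = €185.40 + 20.6% × €931.00 = €377.19
Long-Term Care Levy: 5% × €2,960.00 = €148.00
Transit Levy: cap €198,560.00 − YTD €195,750.00 = €2,810.00 subject; 8% × €2,810.00 = €224.80
Total: €377.19 + €148.00 + €224.80 = €749.99

€749.99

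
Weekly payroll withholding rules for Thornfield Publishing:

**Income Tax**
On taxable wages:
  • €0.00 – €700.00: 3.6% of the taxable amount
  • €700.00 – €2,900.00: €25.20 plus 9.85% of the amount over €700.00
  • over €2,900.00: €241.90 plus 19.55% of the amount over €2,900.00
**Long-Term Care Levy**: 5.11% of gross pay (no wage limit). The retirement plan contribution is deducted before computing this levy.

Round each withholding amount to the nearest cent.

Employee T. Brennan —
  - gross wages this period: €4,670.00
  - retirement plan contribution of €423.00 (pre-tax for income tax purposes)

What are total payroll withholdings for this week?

€722.26

Income Tax: taxable = €4,670.00 − €423.00 = €4,247.00
  €241.90 + 19.55% × (€4,247.00 − €2,900.00) = €241.90 + 19.55% × €1,347.00 = €505.24
Long-Term Care Levy: 5.11% × €4,247.00 = €217.02
Total: €505.24 + €217.02 = €722.26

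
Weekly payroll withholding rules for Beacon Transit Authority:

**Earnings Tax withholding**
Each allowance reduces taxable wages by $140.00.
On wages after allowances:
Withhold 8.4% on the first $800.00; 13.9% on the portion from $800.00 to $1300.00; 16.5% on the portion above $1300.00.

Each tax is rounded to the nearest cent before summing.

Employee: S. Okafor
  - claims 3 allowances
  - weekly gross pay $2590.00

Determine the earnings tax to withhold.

$280.25

Earnings Tax: taxable = $2590.00 − 3×$140.00 = $2170.00
  $136.70 + 16.5% × ($2170.00 − $1300.00) = $136.70 + 16.5% × $870.00 = $280.25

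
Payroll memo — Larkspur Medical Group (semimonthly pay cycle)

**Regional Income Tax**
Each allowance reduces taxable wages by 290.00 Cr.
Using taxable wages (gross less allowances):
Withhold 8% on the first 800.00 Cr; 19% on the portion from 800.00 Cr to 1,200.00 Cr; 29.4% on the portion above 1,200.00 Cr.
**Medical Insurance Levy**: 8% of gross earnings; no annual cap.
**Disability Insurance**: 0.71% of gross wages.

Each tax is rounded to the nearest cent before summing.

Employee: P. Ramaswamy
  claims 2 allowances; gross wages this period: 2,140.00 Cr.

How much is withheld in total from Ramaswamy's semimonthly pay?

432.23 Cr

Regional Income Tax: taxable = 2,140.00 Cr − 2×290.00 Cr = 1,560.00 Cr
  140.00 Cr + 29.4% × (1,560.00 Cr − 1,200.00 Cr) = 140.00 Cr + 29.4% × 360.00 Cr = 245.84 Cr
Medical Insurance Levy: 8% × 2,140.00 Cr = 171.20 Cr
Disability Insurance: 0.71% × 2,140.00 Cr = 15.19 Cr
Total: 245.84 Cr + 171.20 Cr + 15.19 Cr = 432.23 Cr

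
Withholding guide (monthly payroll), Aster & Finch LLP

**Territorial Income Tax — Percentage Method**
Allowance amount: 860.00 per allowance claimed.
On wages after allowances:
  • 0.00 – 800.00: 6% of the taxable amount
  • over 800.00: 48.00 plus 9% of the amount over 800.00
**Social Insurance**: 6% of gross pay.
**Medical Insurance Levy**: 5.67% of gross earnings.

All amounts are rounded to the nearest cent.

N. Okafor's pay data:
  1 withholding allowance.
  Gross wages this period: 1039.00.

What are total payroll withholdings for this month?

Territorial Income Tax: taxable = 1039.00 − 1×860.00 = 179.00
  6% × 179.00 = 10.74
Social Insurance: 6% × 1039.00 = 62.34
Medical Insurance Levy: 5.67% × 1039.00 = 58.91
Total: 10.74 + 62.34 + 58.91 = 131.99

131.99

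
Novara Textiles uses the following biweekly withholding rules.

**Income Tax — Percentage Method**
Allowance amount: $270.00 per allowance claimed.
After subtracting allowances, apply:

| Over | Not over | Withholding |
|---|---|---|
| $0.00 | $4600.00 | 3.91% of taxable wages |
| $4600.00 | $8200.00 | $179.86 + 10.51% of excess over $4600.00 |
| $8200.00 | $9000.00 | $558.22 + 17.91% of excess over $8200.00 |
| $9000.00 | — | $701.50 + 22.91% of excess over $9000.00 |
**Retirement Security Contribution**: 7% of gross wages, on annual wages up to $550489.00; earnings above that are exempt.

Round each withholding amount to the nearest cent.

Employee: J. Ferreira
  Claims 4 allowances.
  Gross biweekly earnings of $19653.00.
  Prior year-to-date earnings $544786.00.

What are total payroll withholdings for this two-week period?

$3293.88

Income Tax: taxable = $19653.00 − 4×$270.00 = $18573.00
  $701.50 + 22.91% × ($18573.00 − $9000.00) = $701.50 + 22.91% × $9573.00 = $2894.67
Retirement Security Contribution: cap $550489.00 − YTD $544786.00 = $5703.00 subject; 7% × $5703.00 = $399.21
Total: $2894.67 + $399.21 = $3293.88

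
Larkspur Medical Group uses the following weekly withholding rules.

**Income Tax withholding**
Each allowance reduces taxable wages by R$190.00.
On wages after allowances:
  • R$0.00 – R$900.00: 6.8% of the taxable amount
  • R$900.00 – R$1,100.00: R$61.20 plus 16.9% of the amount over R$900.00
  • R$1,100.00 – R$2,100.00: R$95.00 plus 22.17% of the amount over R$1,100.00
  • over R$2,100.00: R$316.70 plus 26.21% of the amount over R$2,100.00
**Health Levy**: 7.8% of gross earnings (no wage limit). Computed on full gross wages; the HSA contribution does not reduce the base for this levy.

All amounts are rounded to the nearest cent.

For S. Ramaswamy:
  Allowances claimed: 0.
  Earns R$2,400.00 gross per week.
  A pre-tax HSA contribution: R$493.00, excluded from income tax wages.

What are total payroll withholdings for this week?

Income Tax: taxable = R$2,400.00 − R$493.00 = R$1,907.00
  R$95.00 + 22.17% × (R$1,907.00 − R$1,100.00) = R$95.00 + 22.17% × R$807.00 = R$273.91
Health Levy: 7.8% × R$2,400.00 = R$187.20
Total: R$273.91 + R$187.20 = R$461.11

R$461.11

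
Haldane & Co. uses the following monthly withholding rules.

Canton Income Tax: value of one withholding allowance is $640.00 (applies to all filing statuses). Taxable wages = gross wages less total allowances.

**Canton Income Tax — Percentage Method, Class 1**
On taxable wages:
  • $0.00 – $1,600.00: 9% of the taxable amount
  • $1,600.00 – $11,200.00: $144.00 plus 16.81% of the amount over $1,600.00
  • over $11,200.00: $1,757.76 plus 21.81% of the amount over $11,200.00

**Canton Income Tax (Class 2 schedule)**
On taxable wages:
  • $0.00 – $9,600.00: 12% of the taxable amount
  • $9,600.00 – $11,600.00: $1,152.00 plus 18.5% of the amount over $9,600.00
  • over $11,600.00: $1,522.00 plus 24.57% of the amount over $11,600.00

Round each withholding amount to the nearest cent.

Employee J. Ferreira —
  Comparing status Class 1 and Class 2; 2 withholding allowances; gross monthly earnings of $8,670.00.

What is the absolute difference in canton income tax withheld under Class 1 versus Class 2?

Canton Income Tax (Class 1): taxable = $8,670.00 − 2×$640.00 = $7,390.00
  $144.00 + 16.81% × ($7,390.00 − $1,600.00) = $144.00 + 16.81% × $5,790.00 = $1,117.30
Canton Income Tax (Class 2): taxable = $8,670.00 − 2×$640.00 = $7,390.00
  12% × $7,390.00 = $886.80
Difference: |$1,117.30 − $886.80| = $230.50 (higher under Class 1)

$230.50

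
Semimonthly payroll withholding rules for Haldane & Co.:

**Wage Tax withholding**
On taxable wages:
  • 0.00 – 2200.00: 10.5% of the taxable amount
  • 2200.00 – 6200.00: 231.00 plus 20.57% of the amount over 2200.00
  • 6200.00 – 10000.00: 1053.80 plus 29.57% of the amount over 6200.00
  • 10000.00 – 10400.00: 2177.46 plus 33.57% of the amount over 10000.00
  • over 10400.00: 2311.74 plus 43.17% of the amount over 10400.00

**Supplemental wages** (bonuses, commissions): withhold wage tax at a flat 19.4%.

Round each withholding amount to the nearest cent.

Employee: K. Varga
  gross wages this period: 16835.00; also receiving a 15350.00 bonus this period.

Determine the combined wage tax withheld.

8067.63

Wage Tax: taxable = 16835.00
  2311.74 + 43.17% × (16835.00 − 10400.00) = 2311.74 + 43.17% × 6435.00 = 5089.73
Supplemental (19.4% flat on bonus): 19.4% × 15350.00 = 2977.90
Total wage tax: 5089.73 + 2977.90 = 8067.63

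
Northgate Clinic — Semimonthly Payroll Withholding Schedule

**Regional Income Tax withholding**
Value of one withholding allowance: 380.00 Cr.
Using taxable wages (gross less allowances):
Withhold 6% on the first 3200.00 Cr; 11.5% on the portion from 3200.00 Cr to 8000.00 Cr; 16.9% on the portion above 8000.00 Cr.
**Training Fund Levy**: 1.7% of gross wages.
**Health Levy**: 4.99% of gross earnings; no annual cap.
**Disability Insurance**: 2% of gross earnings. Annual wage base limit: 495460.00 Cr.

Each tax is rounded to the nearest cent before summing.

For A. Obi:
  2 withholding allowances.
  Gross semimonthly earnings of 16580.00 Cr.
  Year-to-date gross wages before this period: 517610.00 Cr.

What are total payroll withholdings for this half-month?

3174.78 Cr

Regional Income Tax: taxable = 16580.00 Cr − 2×380.00 Cr = 15820.00 Cr
  744.00 Cr + 16.9% × (15820.00 Cr − 8000.00 Cr) = 744.00 Cr + 16.9% × 7820.00 Cr = 2065.58 Cr
Training Fund Levy: 1.7% × 16580.00 Cr = 281.86 Cr
Health Levy: 4.99% × 16580.00 Cr = 827.34 Cr
Disability Insurance: YTD 517610.00 Cr ≥ cap 495460.00 Cr → 0.00 Cr
Total: 2065.58 Cr + 281.86 Cr + 827.34 Cr + 0.00 Cr = 3174.78 Cr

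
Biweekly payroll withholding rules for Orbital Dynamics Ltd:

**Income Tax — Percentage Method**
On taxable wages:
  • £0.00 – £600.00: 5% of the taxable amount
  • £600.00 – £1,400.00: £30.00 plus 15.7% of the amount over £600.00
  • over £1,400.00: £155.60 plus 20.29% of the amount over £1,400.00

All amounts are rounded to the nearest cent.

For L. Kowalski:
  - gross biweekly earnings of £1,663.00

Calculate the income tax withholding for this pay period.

£208.96

Income Tax: taxable = £1,663.00
  £155.60 + 20.29% × (£1,663.00 − £1,400.00) = £155.60 + 20.29% × £263.00 = £208.96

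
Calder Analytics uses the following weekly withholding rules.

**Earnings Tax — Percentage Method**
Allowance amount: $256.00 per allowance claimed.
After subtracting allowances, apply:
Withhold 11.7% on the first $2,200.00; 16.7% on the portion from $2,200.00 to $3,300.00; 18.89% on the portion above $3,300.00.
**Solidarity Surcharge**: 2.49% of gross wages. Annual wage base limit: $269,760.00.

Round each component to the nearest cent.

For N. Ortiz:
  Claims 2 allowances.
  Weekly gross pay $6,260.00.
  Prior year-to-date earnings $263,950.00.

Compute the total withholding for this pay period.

$1,048.20

Earnings Tax: taxable = $6,260.00 − 2×$256.00 = $5,748.00
  $441.10 + 18.89% × ($5,748.00 − $3,300.00) = $441.10 + 18.89% × $2,448.00 = $903.53
Solidarity Surcharge: cap $269,760.00 − YTD $263,950.00 = $5,810.00 subject; 2.49% × $5,810.00 = $144.67
Total: $903.53 + $144.67 = $1,048.20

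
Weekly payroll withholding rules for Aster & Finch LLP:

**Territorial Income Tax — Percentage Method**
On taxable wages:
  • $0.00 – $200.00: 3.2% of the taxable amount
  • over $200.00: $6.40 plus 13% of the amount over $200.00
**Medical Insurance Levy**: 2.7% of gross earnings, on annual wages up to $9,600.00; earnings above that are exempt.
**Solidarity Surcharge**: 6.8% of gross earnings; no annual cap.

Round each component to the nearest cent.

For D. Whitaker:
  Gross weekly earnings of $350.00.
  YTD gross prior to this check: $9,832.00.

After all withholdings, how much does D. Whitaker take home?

Territorial Income Tax: taxable = $350.00
  $6.40 + 13% × ($350.00 − $200.00) = $6.40 + 13% × $150.00 = $25.90
Medical Insurance Levy: YTD $9,832.00 ≥ cap $9,600.00 → $0.00
Solidarity Surcharge: 6.8% × $350.00 = $23.80
Total withheld: $25.90 + $0.00 + $23.80 = $49.70
Net pay: $350.00 − $49.70 = $300.30

$300.30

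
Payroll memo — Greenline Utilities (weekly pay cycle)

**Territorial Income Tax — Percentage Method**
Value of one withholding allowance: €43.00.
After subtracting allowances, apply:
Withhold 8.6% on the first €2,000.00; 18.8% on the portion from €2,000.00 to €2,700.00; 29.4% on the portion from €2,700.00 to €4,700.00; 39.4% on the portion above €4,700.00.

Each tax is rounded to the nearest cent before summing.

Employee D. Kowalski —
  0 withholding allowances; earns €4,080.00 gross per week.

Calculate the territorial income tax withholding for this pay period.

Territorial Income Tax: taxable = €4,080.00
  €303.60 + 29.4% × (€4,080.00 − €2,700.00) = €303.60 + 29.4% × €1,380.00 = €709.32

€709.32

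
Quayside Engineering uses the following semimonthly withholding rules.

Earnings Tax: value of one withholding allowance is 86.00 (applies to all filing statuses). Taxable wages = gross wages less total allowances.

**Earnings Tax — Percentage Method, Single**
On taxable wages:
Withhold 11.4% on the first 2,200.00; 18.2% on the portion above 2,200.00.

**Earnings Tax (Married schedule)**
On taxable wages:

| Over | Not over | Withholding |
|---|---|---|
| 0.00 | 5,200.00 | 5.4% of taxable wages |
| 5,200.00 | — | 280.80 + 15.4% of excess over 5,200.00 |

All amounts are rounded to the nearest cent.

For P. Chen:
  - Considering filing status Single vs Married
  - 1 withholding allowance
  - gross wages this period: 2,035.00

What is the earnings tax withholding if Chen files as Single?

222.19

Earnings Tax (Single): taxable = 2,035.00 − 1×86.00 = 1,949.00
  11.4% × 1,949.00 = 222.19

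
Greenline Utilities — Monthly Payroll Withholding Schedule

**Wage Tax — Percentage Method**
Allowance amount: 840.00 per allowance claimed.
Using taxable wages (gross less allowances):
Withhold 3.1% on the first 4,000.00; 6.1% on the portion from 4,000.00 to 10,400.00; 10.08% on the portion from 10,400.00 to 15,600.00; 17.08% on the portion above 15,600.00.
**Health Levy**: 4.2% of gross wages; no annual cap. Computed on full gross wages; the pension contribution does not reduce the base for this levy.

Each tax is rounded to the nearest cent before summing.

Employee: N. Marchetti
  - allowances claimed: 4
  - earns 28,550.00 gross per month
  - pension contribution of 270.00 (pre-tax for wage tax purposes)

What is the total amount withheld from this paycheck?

3,829.52

Wage Tax: taxable = 28,550.00 − 270.00 − 4×840.00 = 24,920.00
  1,038.56 + 17.08% × (24,920.00 − 15,600.00) = 1,038.56 + 17.08% × 9,320.00 = 2,630.42
Health Levy: 4.2% × 28,550.00 = 1,199.10
Total: 2,630.42 + 1,199.10 = 3,829.52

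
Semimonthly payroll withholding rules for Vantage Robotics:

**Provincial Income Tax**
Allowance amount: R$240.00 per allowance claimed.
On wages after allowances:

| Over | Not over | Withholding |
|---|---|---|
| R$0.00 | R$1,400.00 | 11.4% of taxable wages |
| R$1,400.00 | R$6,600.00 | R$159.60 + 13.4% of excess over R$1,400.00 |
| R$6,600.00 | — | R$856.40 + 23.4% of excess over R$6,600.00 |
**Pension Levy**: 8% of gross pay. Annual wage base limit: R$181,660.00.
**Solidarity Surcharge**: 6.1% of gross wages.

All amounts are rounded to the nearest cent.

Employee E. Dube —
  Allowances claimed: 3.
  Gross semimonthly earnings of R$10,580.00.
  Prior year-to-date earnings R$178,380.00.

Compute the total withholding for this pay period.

Provincial Income Tax: taxable = R$10,580.00 − 3×R$240.00 = R$9,860.00
  R$856.40 + 23.4% × (R$9,860.00 − R$6,600.00) = R$856.40 + 23.4% × R$3,260.00 = R$1,619.24
Pension Levy: cap R$181,660.00 − YTD R$178,380.00 = R$3,280.00 subject; 8% × R$3,280.00 = R$262.40
Solidarity Surcharge: 6.1% × R$10,580.00 = R$645.38
Total: R$1,619.24 + R$262.40 + R$645.38 = R$2,527.02

R$2,527.02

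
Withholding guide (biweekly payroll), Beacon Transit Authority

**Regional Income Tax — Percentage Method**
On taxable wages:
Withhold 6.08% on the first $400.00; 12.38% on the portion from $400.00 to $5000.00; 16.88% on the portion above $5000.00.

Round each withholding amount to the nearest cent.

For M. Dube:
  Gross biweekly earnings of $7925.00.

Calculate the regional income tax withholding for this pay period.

$1087.54

Regional Income Tax: taxable = $7925.00
  $593.80 + 16.88% × ($7925.00 − $5000.00) = $593.80 + 16.88% × $2925.00 = $1087.54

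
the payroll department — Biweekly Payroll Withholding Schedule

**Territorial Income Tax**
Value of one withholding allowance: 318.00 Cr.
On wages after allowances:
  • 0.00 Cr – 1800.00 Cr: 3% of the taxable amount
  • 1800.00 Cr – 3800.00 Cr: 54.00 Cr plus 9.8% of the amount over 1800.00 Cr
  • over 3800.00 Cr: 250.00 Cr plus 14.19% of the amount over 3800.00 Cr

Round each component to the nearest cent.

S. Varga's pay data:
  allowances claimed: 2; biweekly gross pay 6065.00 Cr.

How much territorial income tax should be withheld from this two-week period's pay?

481.16 Cr

Territorial Income Tax: taxable = 6065.00 Cr − 2×318.00 Cr = 5429.00 Cr
  250.00 Cr + 14.19% × (5429.00 Cr − 3800.00 Cr) = 250.00 Cr + 14.19% × 1629.00 Cr = 481.16 Cr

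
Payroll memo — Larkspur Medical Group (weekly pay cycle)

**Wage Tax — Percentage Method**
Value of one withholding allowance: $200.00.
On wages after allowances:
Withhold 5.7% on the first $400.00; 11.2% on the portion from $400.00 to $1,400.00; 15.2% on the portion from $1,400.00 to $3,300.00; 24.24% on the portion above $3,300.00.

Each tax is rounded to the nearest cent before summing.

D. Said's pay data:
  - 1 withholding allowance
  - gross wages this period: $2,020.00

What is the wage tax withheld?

$198.64

Wage Tax: taxable = $2,020.00 − 1×$200.00 = $1,820.00
  $134.80 + 15.2% × ($1,820.00 − $1,400.00) = $134.80 + 15.2% × $420.00 = $198.64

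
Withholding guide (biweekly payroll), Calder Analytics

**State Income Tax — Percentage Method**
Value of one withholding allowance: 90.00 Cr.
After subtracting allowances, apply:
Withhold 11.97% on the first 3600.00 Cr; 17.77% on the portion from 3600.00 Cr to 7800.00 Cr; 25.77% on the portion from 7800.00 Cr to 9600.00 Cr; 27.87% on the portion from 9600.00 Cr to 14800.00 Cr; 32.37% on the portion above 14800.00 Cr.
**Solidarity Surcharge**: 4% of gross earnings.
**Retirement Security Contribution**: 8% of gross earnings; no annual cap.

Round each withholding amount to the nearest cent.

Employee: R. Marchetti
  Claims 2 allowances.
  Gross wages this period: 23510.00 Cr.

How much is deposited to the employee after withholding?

14837.28 Cr

State Income Tax: taxable = 23510.00 Cr − 2×90.00 Cr = 23330.00 Cr
  3090.36 Cr + 32.37% × (23330.00 Cr − 14800.00 Cr) = 3090.36 Cr + 32.37% × 8530.00 Cr = 5851.52 Cr
Solidarity Surcharge: 4% × 23510.00 Cr = 940.40 Cr
Retirement Security Contribution: 8% × 23510.00 Cr = 1880.80 Cr
Total withheld: 5851.52 Cr + 940.40 Cr + 1880.80 Cr = 8672.72 Cr
Net pay: 23510.00 Cr − 8672.72 Cr = 14837.28 Cr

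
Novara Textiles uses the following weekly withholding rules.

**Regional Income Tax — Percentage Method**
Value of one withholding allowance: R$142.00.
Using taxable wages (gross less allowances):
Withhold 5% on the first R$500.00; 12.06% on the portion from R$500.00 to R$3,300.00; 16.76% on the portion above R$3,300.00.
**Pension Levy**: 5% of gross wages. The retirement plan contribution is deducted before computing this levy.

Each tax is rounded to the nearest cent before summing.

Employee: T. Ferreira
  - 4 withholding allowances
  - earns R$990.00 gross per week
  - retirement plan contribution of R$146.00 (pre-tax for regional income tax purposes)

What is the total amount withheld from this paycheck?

Regional Income Tax: taxable = R$990.00 − R$146.00 − 4×R$142.00 = R$276.00
  5% × R$276.00 = R$13.80
Pension Levy: 5% × R$844.00 = R$42.20
Total: R$13.80 + R$42.20 = R$56.00

R$56.00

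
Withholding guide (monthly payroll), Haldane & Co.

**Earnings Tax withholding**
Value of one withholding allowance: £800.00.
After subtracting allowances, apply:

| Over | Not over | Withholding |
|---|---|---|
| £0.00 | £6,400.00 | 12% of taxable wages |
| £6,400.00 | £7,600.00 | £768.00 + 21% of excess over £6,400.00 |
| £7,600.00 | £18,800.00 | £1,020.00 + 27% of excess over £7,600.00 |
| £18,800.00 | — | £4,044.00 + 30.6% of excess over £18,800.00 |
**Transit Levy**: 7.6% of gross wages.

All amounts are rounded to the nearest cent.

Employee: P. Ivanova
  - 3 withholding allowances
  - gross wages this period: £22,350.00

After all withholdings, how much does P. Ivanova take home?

£16,255.50

Earnings Tax: taxable = £22,350.00 − 3×£800.00 = £19,950.00
  £4,044.00 + 30.6% × (£19,950.00 − £18,800.00) = £4,044.00 + 30.6% × £1,150.00 = £4,395.90
Transit Levy: 7.6% × £22,350.00 = £1,698.60
Total withheld: £4,395.90 + £1,698.60 = £6,094.50
Net pay: £22,350.00 − £6,094.50 = £16,255.50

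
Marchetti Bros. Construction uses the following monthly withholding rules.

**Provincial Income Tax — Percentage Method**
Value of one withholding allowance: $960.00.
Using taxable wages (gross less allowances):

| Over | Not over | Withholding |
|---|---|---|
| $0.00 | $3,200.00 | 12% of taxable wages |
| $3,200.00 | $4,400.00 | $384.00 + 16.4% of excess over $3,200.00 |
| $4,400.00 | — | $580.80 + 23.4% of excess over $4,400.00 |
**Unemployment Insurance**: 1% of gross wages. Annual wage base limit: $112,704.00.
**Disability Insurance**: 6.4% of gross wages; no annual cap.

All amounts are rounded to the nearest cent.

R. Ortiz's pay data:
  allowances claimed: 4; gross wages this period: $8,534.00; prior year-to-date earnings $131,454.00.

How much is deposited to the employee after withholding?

$7,338.22

Provincial Income Tax: taxable = $8,534.00 − 4×$960.00 = $4,694.00
  $580.80 + 23.4% × ($4,694.00 − $4,400.00) = $580.80 + 23.4% × $294.00 = $649.60
Unemployment Insurance: YTD $131,454.00 ≥ cap $112,704.00 → $0.00
Disability Insurance: 6.4% × $8,534.00 = $546.18
Total withheld: $649.60 + $0.00 + $546.18 = $1,195.78
Net pay: $8,534.00 − $1,195.78 = $7,338.22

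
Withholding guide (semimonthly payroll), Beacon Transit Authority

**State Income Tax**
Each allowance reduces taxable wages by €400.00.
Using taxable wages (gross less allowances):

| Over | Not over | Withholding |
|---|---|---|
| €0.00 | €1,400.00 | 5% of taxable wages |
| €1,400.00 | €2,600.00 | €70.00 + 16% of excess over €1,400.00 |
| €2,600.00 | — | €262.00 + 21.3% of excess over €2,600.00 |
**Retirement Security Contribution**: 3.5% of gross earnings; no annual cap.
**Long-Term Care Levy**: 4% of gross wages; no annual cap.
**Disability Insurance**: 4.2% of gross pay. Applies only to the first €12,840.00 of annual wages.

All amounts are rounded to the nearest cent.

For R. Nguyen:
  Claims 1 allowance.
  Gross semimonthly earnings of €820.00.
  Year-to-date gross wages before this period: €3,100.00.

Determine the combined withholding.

€116.94

State Income Tax: taxable = €820.00 − 1×€400.00 = €420.00
  5% × €420.00 = €21.00
Retirement Security Contribution: 3.5% × €820.00 = €28.70
Long-Term Care Levy: 4% × €820.00 = €32.80
Disability Insurance: 4.2% × €820.00 = €34.44
Total: €21.00 + €28.70 + €32.80 + €34.44 = €116.94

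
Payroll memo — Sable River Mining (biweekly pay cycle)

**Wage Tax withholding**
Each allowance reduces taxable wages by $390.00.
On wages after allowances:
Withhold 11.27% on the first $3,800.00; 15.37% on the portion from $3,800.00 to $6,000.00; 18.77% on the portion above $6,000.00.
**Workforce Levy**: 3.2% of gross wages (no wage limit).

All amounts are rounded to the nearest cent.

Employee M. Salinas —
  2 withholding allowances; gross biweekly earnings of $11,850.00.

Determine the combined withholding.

Wage Tax: taxable = $11,850.00 − 2×$390.00 = $11,070.00
  $766.40 + 18.77% × ($11,070.00 − $6,000.00) = $766.40 + 18.77% × $5,070.00 = $1,718.04
Workforce Levy: 3.2% × $11,850.00 = $379.20
Total: $1,718.04 + $379.20 = $2,097.24

$2,097.24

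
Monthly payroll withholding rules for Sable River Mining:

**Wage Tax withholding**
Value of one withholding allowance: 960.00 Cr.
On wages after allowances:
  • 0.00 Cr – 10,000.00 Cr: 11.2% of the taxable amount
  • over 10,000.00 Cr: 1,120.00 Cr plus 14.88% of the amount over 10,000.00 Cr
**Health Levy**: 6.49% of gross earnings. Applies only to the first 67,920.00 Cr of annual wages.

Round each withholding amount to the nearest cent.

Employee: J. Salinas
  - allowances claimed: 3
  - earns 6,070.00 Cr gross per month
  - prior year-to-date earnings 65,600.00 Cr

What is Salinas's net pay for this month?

Wage Tax: taxable = 6,070.00 Cr − 3×960.00 Cr = 3,190.00 Cr
  11.2% × 3,190.00 Cr = 357.28 Cr
Health Levy: cap 67,920.00 Cr − YTD 65,600.00 Cr = 2,320.00 Cr subject; 6.49% × 2,320.00 Cr = 150.57 Cr
Total withheld: 357.28 Cr + 150.57 Cr = 507.85 Cr
Net pay: 6,070.00 Cr − 507.85 Cr = 5,562.15 Cr

5,562.15 Cr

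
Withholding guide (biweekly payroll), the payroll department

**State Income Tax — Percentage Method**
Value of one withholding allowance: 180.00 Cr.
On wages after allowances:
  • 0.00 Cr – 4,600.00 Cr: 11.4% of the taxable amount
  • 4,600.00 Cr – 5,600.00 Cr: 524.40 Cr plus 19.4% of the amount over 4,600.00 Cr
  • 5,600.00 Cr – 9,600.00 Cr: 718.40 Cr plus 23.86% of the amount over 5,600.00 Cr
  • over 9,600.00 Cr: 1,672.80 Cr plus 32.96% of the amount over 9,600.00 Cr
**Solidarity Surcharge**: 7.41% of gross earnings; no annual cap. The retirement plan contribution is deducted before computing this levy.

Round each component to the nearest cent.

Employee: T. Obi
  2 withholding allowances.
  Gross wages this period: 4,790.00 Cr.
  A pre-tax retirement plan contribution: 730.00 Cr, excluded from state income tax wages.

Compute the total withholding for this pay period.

722.65 Cr

State Income Tax: taxable = 4,790.00 Cr − 730.00 Cr − 2×180.00 Cr = 3,700.00 Cr
  11.4% × 3,700.00 Cr = 421.80 Cr
Solidarity Surcharge: 7.41% × 4,060.00 Cr = 300.85 Cr
Total: 421.80 Cr + 300.85 Cr = 722.65 Cr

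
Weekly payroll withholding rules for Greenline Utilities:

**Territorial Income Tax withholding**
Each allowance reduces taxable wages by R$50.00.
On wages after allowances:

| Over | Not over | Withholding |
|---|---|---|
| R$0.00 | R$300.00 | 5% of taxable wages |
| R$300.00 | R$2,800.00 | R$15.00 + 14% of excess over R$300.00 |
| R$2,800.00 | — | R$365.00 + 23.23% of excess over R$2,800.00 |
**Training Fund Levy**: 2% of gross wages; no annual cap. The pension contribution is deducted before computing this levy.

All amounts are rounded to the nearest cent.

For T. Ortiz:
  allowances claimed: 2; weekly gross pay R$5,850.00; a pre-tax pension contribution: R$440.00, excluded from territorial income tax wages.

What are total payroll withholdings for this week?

R$1,056.27

Territorial Income Tax: taxable = R$5,850.00 − R$440.00 − 2×R$50.00 = R$5,310.00
  R$365.00 + 23.23% × (R$5,310.00 − R$2,800.00) = R$365.00 + 23.23% × R$2,510.00 = R$948.07
Training Fund Levy: 2% × R$5,410.00 = R$108.20
Total: R$948.07 + R$108.20 = R$1,056.27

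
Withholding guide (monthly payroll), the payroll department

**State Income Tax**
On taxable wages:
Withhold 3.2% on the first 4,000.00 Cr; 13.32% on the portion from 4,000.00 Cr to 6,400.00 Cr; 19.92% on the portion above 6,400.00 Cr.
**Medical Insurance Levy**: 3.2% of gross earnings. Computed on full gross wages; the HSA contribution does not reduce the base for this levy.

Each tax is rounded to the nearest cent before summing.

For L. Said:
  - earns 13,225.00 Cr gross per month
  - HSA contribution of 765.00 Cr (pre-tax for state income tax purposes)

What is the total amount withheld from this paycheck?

2,078.03 Cr

State Income Tax: taxable = 13,225.00 Cr − 765.00 Cr = 12,460.00 Cr
  447.68 Cr + 19.92% × (12,460.00 Cr − 6,400.00 Cr) = 447.68 Cr + 19.92% × 6,060.00 Cr = 1,654.83 Cr
Medical Insurance Levy: 3.2% × 13,225.00 Cr = 423.20 Cr
Total: 1,654.83 Cr + 423.20 Cr = 2,078.03 Cr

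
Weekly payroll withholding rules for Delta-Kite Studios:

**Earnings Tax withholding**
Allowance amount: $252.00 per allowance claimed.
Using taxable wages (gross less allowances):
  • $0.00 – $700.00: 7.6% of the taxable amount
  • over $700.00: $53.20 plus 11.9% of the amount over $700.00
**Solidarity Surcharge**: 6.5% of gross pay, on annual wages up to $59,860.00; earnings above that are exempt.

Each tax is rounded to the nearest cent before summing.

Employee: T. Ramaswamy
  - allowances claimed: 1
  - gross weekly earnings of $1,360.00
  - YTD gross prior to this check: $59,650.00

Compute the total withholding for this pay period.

Earnings Tax: taxable = $1,360.00 − 1×$252.00 = $1,108.00
  $53.20 + 11.9% × ($1,108.00 − $700.00) = $53.20 + 11.9% × $408.00 = $101.75
Solidarity Surcharge: cap $59,860.00 − YTD $59,650.00 = $210.00 subject; 6.5% × $210.00 = $13.65
Total: $101.75 + $13.65 = $115.40

$115.40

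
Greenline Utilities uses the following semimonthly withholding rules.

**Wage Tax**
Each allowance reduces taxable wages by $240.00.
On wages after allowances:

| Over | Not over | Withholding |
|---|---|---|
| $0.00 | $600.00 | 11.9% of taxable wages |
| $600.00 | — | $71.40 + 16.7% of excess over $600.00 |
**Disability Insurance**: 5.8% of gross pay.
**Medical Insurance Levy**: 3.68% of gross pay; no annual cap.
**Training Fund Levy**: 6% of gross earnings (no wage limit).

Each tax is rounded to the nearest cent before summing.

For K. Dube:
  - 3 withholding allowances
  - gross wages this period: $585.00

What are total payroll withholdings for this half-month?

$90.56

Wage Tax: taxable = $585.00 − 3×$240.00 = $-135.00
  Taxable ≤ 0 → $0.00
Disability Insurance: 5.8% × $585.00 = $33.93
Medical Insurance Levy: 3.68% × $585.00 = $21.53
Training Fund Levy: 6% × $585.00 = $35.10
Total: $0.00 + $33.93 + $21.53 + $35.10 = $90.56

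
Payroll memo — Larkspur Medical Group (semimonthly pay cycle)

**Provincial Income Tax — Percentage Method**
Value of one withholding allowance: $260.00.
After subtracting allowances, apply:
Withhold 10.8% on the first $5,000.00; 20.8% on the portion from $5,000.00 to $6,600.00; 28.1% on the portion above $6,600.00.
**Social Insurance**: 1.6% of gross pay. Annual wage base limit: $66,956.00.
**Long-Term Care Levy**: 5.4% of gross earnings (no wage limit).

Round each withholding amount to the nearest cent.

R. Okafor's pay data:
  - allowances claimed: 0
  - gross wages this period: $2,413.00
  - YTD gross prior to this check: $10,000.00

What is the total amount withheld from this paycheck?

Provincial Income Tax: taxable = $2,413.00
  10.8% × $2,413.00 = $260.60
Social Insurance: 1.6% × $2,413.00 = $38.61
Long-Term Care Levy: 5.4% × $2,413.00 = $130.30
Total: $260.60 + $38.61 + $130.30 = $429.51

$429.51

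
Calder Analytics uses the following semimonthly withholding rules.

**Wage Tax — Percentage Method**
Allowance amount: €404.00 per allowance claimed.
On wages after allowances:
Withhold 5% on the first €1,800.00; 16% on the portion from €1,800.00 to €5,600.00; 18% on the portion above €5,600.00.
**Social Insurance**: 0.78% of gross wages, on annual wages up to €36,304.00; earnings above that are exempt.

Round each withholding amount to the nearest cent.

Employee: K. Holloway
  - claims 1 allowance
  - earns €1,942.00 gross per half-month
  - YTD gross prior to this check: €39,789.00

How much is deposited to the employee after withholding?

€1,865.10

Wage Tax: taxable = €1,942.00 − 1×€404.00 = €1,538.00
  5% × €1,538.00 = €76.90
Social Insurance: YTD €39,789.00 ≥ cap €36,304.00 → €0.00
Total withheld: €76.90 + €0.00 = €76.90
Net pay: €1,942.00 − €76.90 = €1,865.10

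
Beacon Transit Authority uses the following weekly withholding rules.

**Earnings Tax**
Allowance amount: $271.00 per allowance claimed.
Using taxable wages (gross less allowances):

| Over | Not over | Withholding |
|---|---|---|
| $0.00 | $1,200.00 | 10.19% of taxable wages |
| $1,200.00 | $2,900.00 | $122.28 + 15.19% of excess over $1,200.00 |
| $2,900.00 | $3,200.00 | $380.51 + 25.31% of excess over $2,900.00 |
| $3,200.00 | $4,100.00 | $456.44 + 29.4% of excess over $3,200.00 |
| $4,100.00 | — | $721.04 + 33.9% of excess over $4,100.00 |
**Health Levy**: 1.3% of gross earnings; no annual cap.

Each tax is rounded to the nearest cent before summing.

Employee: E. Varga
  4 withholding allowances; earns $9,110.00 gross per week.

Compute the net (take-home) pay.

$6,939.62

Earnings Tax: taxable = $9,110.00 − 4×$271.00 = $8,026.00
  $721.04 + 33.9% × ($8,026.00 − $4,100.00) = $721.04 + 33.9% × $3,926.00 = $2,051.95
Health Levy: 1.3% × $9,110.00 = $118.43
Total withheld: $2,051.95 + $118.43 = $2,170.38
Net pay: $9,110.00 − $2,170.38 = $6,939.62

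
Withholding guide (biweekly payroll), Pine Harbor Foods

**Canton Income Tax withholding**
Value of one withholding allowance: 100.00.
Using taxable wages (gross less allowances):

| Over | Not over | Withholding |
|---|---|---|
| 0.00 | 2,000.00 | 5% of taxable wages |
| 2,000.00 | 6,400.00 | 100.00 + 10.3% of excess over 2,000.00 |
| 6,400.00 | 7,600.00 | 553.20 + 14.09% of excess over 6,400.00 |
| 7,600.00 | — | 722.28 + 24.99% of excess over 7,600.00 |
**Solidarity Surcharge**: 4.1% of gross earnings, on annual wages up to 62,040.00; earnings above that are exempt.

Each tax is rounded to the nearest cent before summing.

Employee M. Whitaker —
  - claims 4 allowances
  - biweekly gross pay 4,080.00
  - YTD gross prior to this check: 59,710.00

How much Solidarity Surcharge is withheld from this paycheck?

95.53

Solidarity Surcharge: cap 62,040.00 − YTD 59,710.00 = 2,330.00 subject; 4.1% × 2,330.00 = 95.53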